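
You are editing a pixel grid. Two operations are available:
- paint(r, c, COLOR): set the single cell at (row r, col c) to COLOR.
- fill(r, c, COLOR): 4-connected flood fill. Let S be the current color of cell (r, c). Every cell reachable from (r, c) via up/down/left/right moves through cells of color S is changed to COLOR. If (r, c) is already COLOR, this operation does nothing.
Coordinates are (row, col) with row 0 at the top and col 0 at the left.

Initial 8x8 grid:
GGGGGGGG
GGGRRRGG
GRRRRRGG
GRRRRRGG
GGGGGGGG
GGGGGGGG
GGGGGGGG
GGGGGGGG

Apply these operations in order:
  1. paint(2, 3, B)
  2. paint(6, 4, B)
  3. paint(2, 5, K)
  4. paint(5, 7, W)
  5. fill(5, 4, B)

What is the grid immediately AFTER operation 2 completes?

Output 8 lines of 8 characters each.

Answer: GGGGGGGG
GGGRRRGG
GRRBRRGG
GRRRRRGG
GGGGGGGG
GGGGGGGG
GGGGBGGG
GGGGGGGG

Derivation:
After op 1 paint(2,3,B):
GGGGGGGG
GGGRRRGG
GRRBRRGG
GRRRRRGG
GGGGGGGG
GGGGGGGG
GGGGGGGG
GGGGGGGG
After op 2 paint(6,4,B):
GGGGGGGG
GGGRRRGG
GRRBRRGG
GRRRRRGG
GGGGGGGG
GGGGGGGG
GGGGBGGG
GGGGGGGG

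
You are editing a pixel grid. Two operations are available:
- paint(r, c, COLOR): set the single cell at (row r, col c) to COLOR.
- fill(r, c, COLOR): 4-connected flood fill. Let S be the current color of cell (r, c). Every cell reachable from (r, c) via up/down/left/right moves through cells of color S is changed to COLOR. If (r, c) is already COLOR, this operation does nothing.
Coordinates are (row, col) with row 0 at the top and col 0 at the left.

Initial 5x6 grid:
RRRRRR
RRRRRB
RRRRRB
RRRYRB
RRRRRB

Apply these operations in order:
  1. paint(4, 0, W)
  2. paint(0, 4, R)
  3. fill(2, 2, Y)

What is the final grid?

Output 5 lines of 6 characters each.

After op 1 paint(4,0,W):
RRRRRR
RRRRRB
RRRRRB
RRRYRB
WRRRRB
After op 2 paint(0,4,R):
RRRRRR
RRRRRB
RRRRRB
RRRYRB
WRRRRB
After op 3 fill(2,2,Y) [24 cells changed]:
YYYYYY
YYYYYB
YYYYYB
YYYYYB
WYYYYB

Answer: YYYYYY
YYYYYB
YYYYYB
YYYYYB
WYYYYB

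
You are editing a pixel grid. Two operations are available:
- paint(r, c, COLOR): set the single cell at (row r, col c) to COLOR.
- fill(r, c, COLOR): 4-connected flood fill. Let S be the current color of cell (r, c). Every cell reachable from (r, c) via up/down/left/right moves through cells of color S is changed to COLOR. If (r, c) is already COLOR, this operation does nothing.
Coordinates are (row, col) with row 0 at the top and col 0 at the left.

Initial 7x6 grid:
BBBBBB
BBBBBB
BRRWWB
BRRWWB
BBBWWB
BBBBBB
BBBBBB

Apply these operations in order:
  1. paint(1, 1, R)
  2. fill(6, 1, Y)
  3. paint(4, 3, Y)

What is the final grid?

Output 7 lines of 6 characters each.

Answer: YYYYYY
YRYYYY
YRRWWY
YRRWWY
YYYYWY
YYYYYY
YYYYYY

Derivation:
After op 1 paint(1,1,R):
BBBBBB
BRBBBB
BRRWWB
BRRWWB
BBBWWB
BBBBBB
BBBBBB
After op 2 fill(6,1,Y) [31 cells changed]:
YYYYYY
YRYYYY
YRRWWY
YRRWWY
YYYWWY
YYYYYY
YYYYYY
After op 3 paint(4,3,Y):
YYYYYY
YRYYYY
YRRWWY
YRRWWY
YYYYWY
YYYYYY
YYYYYY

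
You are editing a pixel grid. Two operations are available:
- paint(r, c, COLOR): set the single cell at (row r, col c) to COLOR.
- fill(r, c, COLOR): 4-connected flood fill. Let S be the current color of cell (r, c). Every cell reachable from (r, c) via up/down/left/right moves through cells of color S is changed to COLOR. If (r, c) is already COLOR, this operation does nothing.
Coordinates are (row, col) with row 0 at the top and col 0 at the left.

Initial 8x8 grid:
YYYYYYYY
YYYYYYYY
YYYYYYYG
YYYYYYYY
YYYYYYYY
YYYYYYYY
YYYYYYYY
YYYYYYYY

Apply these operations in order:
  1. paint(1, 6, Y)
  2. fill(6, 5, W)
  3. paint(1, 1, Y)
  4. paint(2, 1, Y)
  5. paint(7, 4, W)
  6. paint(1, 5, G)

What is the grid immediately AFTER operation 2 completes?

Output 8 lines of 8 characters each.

After op 1 paint(1,6,Y):
YYYYYYYY
YYYYYYYY
YYYYYYYG
YYYYYYYY
YYYYYYYY
YYYYYYYY
YYYYYYYY
YYYYYYYY
After op 2 fill(6,5,W) [63 cells changed]:
WWWWWWWW
WWWWWWWW
WWWWWWWG
WWWWWWWW
WWWWWWWW
WWWWWWWW
WWWWWWWW
WWWWWWWW

Answer: WWWWWWWW
WWWWWWWW
WWWWWWWG
WWWWWWWW
WWWWWWWW
WWWWWWWW
WWWWWWWW
WWWWWWWW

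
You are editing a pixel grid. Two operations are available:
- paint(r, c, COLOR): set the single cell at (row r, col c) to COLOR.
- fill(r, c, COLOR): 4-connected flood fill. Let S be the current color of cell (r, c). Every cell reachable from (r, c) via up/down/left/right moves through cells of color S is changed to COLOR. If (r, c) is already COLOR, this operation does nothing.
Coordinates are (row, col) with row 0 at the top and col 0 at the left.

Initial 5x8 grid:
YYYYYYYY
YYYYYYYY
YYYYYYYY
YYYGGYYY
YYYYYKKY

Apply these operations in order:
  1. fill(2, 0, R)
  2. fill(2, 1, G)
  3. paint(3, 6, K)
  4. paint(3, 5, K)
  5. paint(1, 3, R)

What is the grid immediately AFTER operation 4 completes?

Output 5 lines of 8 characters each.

After op 1 fill(2,0,R) [36 cells changed]:
RRRRRRRR
RRRRRRRR
RRRRRRRR
RRRGGRRR
RRRRRKKR
After op 2 fill(2,1,G) [36 cells changed]:
GGGGGGGG
GGGGGGGG
GGGGGGGG
GGGGGGGG
GGGGGKKG
After op 3 paint(3,6,K):
GGGGGGGG
GGGGGGGG
GGGGGGGG
GGGGGGKG
GGGGGKKG
After op 4 paint(3,5,K):
GGGGGGGG
GGGGGGGG
GGGGGGGG
GGGGGKKG
GGGGGKKG

Answer: GGGGGGGG
GGGGGGGG
GGGGGGGG
GGGGGKKG
GGGGGKKG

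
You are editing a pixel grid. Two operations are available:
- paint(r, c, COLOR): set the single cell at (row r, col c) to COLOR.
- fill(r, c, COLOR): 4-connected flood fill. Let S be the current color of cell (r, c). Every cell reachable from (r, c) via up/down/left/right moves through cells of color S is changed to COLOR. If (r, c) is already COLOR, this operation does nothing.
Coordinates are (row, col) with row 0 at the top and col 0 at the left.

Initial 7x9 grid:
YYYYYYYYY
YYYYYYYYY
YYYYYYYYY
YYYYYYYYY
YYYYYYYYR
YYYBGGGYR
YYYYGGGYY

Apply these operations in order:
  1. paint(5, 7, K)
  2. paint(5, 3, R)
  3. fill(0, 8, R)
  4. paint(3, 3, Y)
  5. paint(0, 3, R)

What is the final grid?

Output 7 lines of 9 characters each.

After op 1 paint(5,7,K):
YYYYYYYYY
YYYYYYYYY
YYYYYYYYY
YYYYYYYYY
YYYYYYYYR
YYYBGGGKR
YYYYGGGYY
After op 2 paint(5,3,R):
YYYYYYYYY
YYYYYYYYY
YYYYYYYYY
YYYYYYYYY
YYYYYYYYR
YYYRGGGKR
YYYYGGGYY
After op 3 fill(0,8,R) [51 cells changed]:
RRRRRRRRR
RRRRRRRRR
RRRRRRRRR
RRRRRRRRR
RRRRRRRRR
RRRRGGGKR
RRRRGGGYY
After op 4 paint(3,3,Y):
RRRRRRRRR
RRRRRRRRR
RRRRRRRRR
RRRYRRRRR
RRRRRRRRR
RRRRGGGKR
RRRRGGGYY
After op 5 paint(0,3,R):
RRRRRRRRR
RRRRRRRRR
RRRRRRRRR
RRRYRRRRR
RRRRRRRRR
RRRRGGGKR
RRRRGGGYY

Answer: RRRRRRRRR
RRRRRRRRR
RRRRRRRRR
RRRYRRRRR
RRRRRRRRR
RRRRGGGKR
RRRRGGGYY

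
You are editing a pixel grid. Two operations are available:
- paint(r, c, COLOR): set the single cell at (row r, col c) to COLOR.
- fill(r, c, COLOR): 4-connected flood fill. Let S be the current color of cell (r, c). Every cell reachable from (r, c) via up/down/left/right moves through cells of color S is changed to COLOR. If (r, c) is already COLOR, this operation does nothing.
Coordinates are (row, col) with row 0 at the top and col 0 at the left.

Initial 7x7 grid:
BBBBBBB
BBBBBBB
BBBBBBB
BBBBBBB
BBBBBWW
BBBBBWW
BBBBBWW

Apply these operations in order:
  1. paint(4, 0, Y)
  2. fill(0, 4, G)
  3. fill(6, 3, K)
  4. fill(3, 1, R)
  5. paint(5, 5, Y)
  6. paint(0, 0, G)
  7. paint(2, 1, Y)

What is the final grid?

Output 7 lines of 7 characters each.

Answer: GRRRRRR
RRRRRRR
RYRRRRR
RRRRRRR
YRRRRWW
RRRRRYW
RRRRRWW

Derivation:
After op 1 paint(4,0,Y):
BBBBBBB
BBBBBBB
BBBBBBB
BBBBBBB
YBBBBWW
BBBBBWW
BBBBBWW
After op 2 fill(0,4,G) [42 cells changed]:
GGGGGGG
GGGGGGG
GGGGGGG
GGGGGGG
YGGGGWW
GGGGGWW
GGGGGWW
After op 3 fill(6,3,K) [42 cells changed]:
KKKKKKK
KKKKKKK
KKKKKKK
KKKKKKK
YKKKKWW
KKKKKWW
KKKKKWW
After op 4 fill(3,1,R) [42 cells changed]:
RRRRRRR
RRRRRRR
RRRRRRR
RRRRRRR
YRRRRWW
RRRRRWW
RRRRRWW
After op 5 paint(5,5,Y):
RRRRRRR
RRRRRRR
RRRRRRR
RRRRRRR
YRRRRWW
RRRRRYW
RRRRRWW
After op 6 paint(0,0,G):
GRRRRRR
RRRRRRR
RRRRRRR
RRRRRRR
YRRRRWW
RRRRRYW
RRRRRWW
After op 7 paint(2,1,Y):
GRRRRRR
RRRRRRR
RYRRRRR
RRRRRRR
YRRRRWW
RRRRRYW
RRRRRWW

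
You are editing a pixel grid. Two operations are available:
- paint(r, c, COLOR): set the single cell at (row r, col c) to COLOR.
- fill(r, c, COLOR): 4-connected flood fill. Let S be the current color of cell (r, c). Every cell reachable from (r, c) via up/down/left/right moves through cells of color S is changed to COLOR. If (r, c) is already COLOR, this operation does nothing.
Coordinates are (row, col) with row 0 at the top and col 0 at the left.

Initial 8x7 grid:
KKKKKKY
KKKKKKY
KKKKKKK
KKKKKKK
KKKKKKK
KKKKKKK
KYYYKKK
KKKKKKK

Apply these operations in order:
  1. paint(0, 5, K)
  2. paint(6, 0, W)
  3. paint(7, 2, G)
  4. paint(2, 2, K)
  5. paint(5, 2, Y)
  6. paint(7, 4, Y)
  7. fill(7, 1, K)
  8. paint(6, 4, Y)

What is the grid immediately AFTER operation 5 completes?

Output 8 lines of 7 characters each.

After op 1 paint(0,5,K):
KKKKKKY
KKKKKKY
KKKKKKK
KKKKKKK
KKKKKKK
KKKKKKK
KYYYKKK
KKKKKKK
After op 2 paint(6,0,W):
KKKKKKY
KKKKKKY
KKKKKKK
KKKKKKK
KKKKKKK
KKKKKKK
WYYYKKK
KKKKKKK
After op 3 paint(7,2,G):
KKKKKKY
KKKKKKY
KKKKKKK
KKKKKKK
KKKKKKK
KKKKKKK
WYYYKKK
KKGKKKK
After op 4 paint(2,2,K):
KKKKKKY
KKKKKKY
KKKKKKK
KKKKKKK
KKKKKKK
KKKKKKK
WYYYKKK
KKGKKKK
After op 5 paint(5,2,Y):
KKKKKKY
KKKKKKY
KKKKKKK
KKKKKKK
KKKKKKK
KKYKKKK
WYYYKKK
KKGKKKK

Answer: KKKKKKY
KKKKKKY
KKKKKKK
KKKKKKK
KKKKKKK
KKYKKKK
WYYYKKK
KKGKKKK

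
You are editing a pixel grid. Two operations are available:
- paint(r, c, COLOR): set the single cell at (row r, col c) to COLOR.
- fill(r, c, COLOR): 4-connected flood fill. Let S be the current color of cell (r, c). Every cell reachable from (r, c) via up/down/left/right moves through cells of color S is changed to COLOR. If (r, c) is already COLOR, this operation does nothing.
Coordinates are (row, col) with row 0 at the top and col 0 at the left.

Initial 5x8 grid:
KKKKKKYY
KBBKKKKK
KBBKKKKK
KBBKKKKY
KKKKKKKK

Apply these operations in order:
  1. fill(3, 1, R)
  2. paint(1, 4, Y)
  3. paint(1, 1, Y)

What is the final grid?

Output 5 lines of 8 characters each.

After op 1 fill(3,1,R) [6 cells changed]:
KKKKKKYY
KRRKKKKK
KRRKKKKK
KRRKKKKY
KKKKKKKK
After op 2 paint(1,4,Y):
KKKKKKYY
KRRKYKKK
KRRKKKKK
KRRKKKKY
KKKKKKKK
After op 3 paint(1,1,Y):
KKKKKKYY
KYRKYKKK
KRRKKKKK
KRRKKKKY
KKKKKKKK

Answer: KKKKKKYY
KYRKYKKK
KRRKKKKK
KRRKKKKY
KKKKKKKK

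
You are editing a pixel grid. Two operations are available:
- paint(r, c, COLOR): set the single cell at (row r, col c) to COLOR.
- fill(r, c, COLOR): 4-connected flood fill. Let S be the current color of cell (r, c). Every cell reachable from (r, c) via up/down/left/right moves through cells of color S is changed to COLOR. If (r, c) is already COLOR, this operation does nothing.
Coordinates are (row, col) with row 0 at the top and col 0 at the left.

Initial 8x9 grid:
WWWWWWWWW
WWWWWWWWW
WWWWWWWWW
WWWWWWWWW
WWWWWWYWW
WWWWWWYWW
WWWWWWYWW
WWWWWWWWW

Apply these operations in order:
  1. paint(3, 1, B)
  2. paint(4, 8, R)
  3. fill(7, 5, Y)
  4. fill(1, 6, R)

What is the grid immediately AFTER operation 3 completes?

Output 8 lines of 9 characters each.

Answer: YYYYYYYYY
YYYYYYYYY
YYYYYYYYY
YBYYYYYYY
YYYYYYYYR
YYYYYYYYY
YYYYYYYYY
YYYYYYYYY

Derivation:
After op 1 paint(3,1,B):
WWWWWWWWW
WWWWWWWWW
WWWWWWWWW
WBWWWWWWW
WWWWWWYWW
WWWWWWYWW
WWWWWWYWW
WWWWWWWWW
After op 2 paint(4,8,R):
WWWWWWWWW
WWWWWWWWW
WWWWWWWWW
WBWWWWWWW
WWWWWWYWR
WWWWWWYWW
WWWWWWYWW
WWWWWWWWW
After op 3 fill(7,5,Y) [67 cells changed]:
YYYYYYYYY
YYYYYYYYY
YYYYYYYYY
YBYYYYYYY
YYYYYYYYR
YYYYYYYYY
YYYYYYYYY
YYYYYYYYY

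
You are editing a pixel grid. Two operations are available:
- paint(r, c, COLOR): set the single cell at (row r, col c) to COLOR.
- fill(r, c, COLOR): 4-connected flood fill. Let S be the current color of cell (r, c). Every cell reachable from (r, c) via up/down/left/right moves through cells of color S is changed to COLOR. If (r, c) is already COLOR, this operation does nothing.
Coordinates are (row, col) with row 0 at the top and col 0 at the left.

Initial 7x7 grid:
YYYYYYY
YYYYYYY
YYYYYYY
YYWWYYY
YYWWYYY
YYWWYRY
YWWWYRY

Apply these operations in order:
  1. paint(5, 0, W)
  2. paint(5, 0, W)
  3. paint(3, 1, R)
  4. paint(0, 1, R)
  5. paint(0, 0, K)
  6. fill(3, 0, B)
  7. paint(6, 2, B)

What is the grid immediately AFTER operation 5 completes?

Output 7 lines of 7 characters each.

After op 1 paint(5,0,W):
YYYYYYY
YYYYYYY
YYYYYYY
YYWWYYY
YYWWYYY
WYWWYRY
YWWWYRY
After op 2 paint(5,0,W):
YYYYYYY
YYYYYYY
YYYYYYY
YYWWYYY
YYWWYYY
WYWWYRY
YWWWYRY
After op 3 paint(3,1,R):
YYYYYYY
YYYYYYY
YYYYYYY
YRWWYYY
YYWWYYY
WYWWYRY
YWWWYRY
After op 4 paint(0,1,R):
YRYYYYY
YYYYYYY
YYYYYYY
YRWWYYY
YYWWYYY
WYWWYRY
YWWWYRY
After op 5 paint(0,0,K):
KRYYYYY
YYYYYYY
YYYYYYY
YRWWYYY
YYWWYYY
WYWWYRY
YWWWYRY

Answer: KRYYYYY
YYYYYYY
YYYYYYY
YRWWYYY
YYWWYYY
WYWWYRY
YWWWYRY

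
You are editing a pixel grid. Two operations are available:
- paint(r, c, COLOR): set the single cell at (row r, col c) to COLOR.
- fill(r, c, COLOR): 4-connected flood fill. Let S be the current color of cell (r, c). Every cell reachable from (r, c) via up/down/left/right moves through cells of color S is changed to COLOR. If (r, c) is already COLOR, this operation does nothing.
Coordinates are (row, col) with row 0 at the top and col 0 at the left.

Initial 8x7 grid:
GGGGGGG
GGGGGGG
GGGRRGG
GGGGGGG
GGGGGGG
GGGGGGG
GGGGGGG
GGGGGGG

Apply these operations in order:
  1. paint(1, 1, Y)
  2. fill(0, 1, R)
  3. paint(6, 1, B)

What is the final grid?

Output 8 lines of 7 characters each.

After op 1 paint(1,1,Y):
GGGGGGG
GYGGGGG
GGGRRGG
GGGGGGG
GGGGGGG
GGGGGGG
GGGGGGG
GGGGGGG
After op 2 fill(0,1,R) [53 cells changed]:
RRRRRRR
RYRRRRR
RRRRRRR
RRRRRRR
RRRRRRR
RRRRRRR
RRRRRRR
RRRRRRR
After op 3 paint(6,1,B):
RRRRRRR
RYRRRRR
RRRRRRR
RRRRRRR
RRRRRRR
RRRRRRR
RBRRRRR
RRRRRRR

Answer: RRRRRRR
RYRRRRR
RRRRRRR
RRRRRRR
RRRRRRR
RRRRRRR
RBRRRRR
RRRRRRR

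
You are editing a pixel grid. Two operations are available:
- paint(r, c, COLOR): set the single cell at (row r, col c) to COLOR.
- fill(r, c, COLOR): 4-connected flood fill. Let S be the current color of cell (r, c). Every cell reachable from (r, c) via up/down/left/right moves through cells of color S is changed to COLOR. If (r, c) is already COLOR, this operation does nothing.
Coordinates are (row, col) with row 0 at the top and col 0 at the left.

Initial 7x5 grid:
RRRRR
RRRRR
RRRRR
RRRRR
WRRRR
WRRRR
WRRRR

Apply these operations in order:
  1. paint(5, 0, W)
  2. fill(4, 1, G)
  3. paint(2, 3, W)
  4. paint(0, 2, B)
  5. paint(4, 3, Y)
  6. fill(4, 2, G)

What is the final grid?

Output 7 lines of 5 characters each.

Answer: GGBGG
GGGGG
GGGWG
GGGGG
WGGYG
WGGGG
WGGGG

Derivation:
After op 1 paint(5,0,W):
RRRRR
RRRRR
RRRRR
RRRRR
WRRRR
WRRRR
WRRRR
After op 2 fill(4,1,G) [32 cells changed]:
GGGGG
GGGGG
GGGGG
GGGGG
WGGGG
WGGGG
WGGGG
After op 3 paint(2,3,W):
GGGGG
GGGGG
GGGWG
GGGGG
WGGGG
WGGGG
WGGGG
After op 4 paint(0,2,B):
GGBGG
GGGGG
GGGWG
GGGGG
WGGGG
WGGGG
WGGGG
After op 5 paint(4,3,Y):
GGBGG
GGGGG
GGGWG
GGGGG
WGGYG
WGGGG
WGGGG
After op 6 fill(4,2,G) [0 cells changed]:
GGBGG
GGGGG
GGGWG
GGGGG
WGGYG
WGGGG
WGGGG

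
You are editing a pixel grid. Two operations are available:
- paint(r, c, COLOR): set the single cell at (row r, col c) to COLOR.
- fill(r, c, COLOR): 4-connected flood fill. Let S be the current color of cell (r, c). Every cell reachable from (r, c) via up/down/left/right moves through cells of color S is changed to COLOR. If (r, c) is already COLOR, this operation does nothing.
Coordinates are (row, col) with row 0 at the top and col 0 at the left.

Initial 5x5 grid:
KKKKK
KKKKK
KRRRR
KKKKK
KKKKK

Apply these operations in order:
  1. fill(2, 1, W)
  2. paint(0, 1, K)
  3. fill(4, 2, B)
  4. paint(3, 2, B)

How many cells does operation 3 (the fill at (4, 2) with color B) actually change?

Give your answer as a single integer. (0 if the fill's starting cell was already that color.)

After op 1 fill(2,1,W) [4 cells changed]:
KKKKK
KKKKK
KWWWW
KKKKK
KKKKK
After op 2 paint(0,1,K):
KKKKK
KKKKK
KWWWW
KKKKK
KKKKK
After op 3 fill(4,2,B) [21 cells changed]:
BBBBB
BBBBB
BWWWW
BBBBB
BBBBB

Answer: 21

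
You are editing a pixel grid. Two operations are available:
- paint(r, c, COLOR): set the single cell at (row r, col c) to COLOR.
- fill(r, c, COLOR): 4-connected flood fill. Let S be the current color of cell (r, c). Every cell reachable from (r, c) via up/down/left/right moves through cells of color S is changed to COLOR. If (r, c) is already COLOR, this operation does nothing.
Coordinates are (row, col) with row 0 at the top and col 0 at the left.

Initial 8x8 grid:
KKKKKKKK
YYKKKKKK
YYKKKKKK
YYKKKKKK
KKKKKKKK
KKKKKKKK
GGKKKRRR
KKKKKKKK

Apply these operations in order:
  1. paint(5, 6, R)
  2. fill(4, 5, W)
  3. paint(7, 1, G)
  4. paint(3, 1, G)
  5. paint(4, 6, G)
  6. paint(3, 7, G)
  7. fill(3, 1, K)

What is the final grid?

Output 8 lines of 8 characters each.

Answer: WWWWWWWW
YYWWWWWW
YYWWWWWW
YKWWWWWG
WWWWWWGW
WWWWWWRW
GGWWWRRR
WGWWWWWW

Derivation:
After op 1 paint(5,6,R):
KKKKKKKK
YYKKKKKK
YYKKKKKK
YYKKKKKK
KKKKKKKK
KKKKKKRK
GGKKKRRR
KKKKKKKK
After op 2 fill(4,5,W) [52 cells changed]:
WWWWWWWW
YYWWWWWW
YYWWWWWW
YYWWWWWW
WWWWWWWW
WWWWWWRW
GGWWWRRR
WWWWWWWW
After op 3 paint(7,1,G):
WWWWWWWW
YYWWWWWW
YYWWWWWW
YYWWWWWW
WWWWWWWW
WWWWWWRW
GGWWWRRR
WGWWWWWW
After op 4 paint(3,1,G):
WWWWWWWW
YYWWWWWW
YYWWWWWW
YGWWWWWW
WWWWWWWW
WWWWWWRW
GGWWWRRR
WGWWWWWW
After op 5 paint(4,6,G):
WWWWWWWW
YYWWWWWW
YYWWWWWW
YGWWWWWW
WWWWWWGW
WWWWWWRW
GGWWWRRR
WGWWWWWW
After op 6 paint(3,7,G):
WWWWWWWW
YYWWWWWW
YYWWWWWW
YGWWWWWG
WWWWWWGW
WWWWWWRW
GGWWWRRR
WGWWWWWW
After op 7 fill(3,1,K) [1 cells changed]:
WWWWWWWW
YYWWWWWW
YYWWWWWW
YKWWWWWG
WWWWWWGW
WWWWWWRW
GGWWWRRR
WGWWWWWW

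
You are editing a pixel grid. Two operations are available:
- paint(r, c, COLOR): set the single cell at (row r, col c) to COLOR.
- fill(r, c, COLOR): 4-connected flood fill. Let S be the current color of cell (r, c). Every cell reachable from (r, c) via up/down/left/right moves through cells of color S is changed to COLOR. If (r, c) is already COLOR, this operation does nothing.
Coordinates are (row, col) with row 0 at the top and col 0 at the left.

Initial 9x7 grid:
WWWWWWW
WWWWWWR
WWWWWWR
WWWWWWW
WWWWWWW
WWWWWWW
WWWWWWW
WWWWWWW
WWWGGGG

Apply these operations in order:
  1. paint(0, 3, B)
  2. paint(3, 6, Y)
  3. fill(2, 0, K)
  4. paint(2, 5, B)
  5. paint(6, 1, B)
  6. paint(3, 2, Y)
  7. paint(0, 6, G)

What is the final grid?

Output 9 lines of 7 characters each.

Answer: KKKBKKG
KKKKKKR
KKKKKBR
KKYKKKY
KKKKKKK
KKKKKKK
KBKKKKK
KKKKKKK
KKKGGGG

Derivation:
After op 1 paint(0,3,B):
WWWBWWW
WWWWWWR
WWWWWWR
WWWWWWW
WWWWWWW
WWWWWWW
WWWWWWW
WWWWWWW
WWWGGGG
After op 2 paint(3,6,Y):
WWWBWWW
WWWWWWR
WWWWWWR
WWWWWWY
WWWWWWW
WWWWWWW
WWWWWWW
WWWWWWW
WWWGGGG
After op 3 fill(2,0,K) [55 cells changed]:
KKKBKKK
KKKKKKR
KKKKKKR
KKKKKKY
KKKKKKK
KKKKKKK
KKKKKKK
KKKKKKK
KKKGGGG
After op 4 paint(2,5,B):
KKKBKKK
KKKKKKR
KKKKKBR
KKKKKKY
KKKKKKK
KKKKKKK
KKKKKKK
KKKKKKK
KKKGGGG
After op 5 paint(6,1,B):
KKKBKKK
KKKKKKR
KKKKKBR
KKKKKKY
KKKKKKK
KKKKKKK
KBKKKKK
KKKKKKK
KKKGGGG
After op 6 paint(3,2,Y):
KKKBKKK
KKKKKKR
KKKKKBR
KKYKKKY
KKKKKKK
KKKKKKK
KBKKKKK
KKKKKKK
KKKGGGG
After op 7 paint(0,6,G):
KKKBKKG
KKKKKKR
KKKKKBR
KKYKKKY
KKKKKKK
KKKKKKK
KBKKKKK
KKKKKKK
KKKGGGG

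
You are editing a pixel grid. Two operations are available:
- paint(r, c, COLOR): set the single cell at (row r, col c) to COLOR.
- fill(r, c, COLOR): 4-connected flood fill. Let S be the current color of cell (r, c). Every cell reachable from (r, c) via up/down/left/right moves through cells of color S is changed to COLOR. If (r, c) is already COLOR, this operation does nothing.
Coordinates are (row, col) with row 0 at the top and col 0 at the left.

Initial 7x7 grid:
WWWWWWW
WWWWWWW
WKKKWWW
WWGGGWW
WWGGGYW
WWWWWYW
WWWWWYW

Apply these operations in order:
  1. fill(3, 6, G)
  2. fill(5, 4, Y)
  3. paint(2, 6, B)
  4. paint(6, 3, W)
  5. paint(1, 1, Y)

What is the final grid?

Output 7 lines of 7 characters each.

After op 1 fill(3,6,G) [37 cells changed]:
GGGGGGG
GGGGGGG
GKKKGGG
GGGGGGG
GGGGGYG
GGGGGYG
GGGGGYG
After op 2 fill(5,4,Y) [43 cells changed]:
YYYYYYY
YYYYYYY
YKKKYYY
YYYYYYY
YYYYYYY
YYYYYYY
YYYYYYY
After op 3 paint(2,6,B):
YYYYYYY
YYYYYYY
YKKKYYB
YYYYYYY
YYYYYYY
YYYYYYY
YYYYYYY
After op 4 paint(6,3,W):
YYYYYYY
YYYYYYY
YKKKYYB
YYYYYYY
YYYYYYY
YYYYYYY
YYYWYYY
After op 5 paint(1,1,Y):
YYYYYYY
YYYYYYY
YKKKYYB
YYYYYYY
YYYYYYY
YYYYYYY
YYYWYYY

Answer: YYYYYYY
YYYYYYY
YKKKYYB
YYYYYYY
YYYYYYY
YYYYYYY
YYYWYYY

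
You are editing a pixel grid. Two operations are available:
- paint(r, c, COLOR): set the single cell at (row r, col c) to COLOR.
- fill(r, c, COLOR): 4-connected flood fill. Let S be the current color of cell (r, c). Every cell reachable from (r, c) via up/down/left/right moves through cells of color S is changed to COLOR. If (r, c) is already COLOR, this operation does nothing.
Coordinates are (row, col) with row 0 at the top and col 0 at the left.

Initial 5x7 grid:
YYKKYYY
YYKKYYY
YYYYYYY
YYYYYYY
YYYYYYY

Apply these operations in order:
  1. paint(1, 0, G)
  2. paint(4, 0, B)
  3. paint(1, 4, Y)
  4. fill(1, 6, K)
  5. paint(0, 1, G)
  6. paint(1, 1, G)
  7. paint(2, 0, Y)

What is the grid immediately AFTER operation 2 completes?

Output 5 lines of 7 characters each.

Answer: YYKKYYY
GYKKYYY
YYYYYYY
YYYYYYY
BYYYYYY

Derivation:
After op 1 paint(1,0,G):
YYKKYYY
GYKKYYY
YYYYYYY
YYYYYYY
YYYYYYY
After op 2 paint(4,0,B):
YYKKYYY
GYKKYYY
YYYYYYY
YYYYYYY
BYYYYYY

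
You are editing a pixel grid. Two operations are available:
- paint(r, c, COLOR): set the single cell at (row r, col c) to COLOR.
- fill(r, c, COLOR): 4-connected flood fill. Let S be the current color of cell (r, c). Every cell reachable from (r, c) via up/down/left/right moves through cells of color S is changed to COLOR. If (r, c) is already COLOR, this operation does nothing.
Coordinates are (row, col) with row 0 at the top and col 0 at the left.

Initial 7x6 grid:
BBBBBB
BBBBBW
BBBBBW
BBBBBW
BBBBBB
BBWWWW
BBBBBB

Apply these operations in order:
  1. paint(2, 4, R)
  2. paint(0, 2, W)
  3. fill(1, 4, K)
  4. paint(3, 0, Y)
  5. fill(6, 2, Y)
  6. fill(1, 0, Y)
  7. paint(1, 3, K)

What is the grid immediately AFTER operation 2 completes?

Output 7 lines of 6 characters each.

Answer: BBWBBB
BBBBBW
BBBBRW
BBBBBW
BBBBBB
BBWWWW
BBBBBB

Derivation:
After op 1 paint(2,4,R):
BBBBBB
BBBBBW
BBBBRW
BBBBBW
BBBBBB
BBWWWW
BBBBBB
After op 2 paint(0,2,W):
BBWBBB
BBBBBW
BBBBRW
BBBBBW
BBBBBB
BBWWWW
BBBBBB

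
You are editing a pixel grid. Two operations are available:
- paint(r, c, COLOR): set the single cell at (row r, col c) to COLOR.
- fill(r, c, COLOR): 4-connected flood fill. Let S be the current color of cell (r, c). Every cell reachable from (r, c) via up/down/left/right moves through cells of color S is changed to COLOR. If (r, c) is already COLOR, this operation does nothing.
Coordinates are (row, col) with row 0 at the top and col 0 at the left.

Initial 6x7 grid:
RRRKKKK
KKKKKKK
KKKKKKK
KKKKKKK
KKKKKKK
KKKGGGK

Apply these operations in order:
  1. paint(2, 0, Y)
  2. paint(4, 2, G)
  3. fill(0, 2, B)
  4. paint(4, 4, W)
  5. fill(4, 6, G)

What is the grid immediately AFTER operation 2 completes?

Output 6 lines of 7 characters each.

Answer: RRRKKKK
KKKKKKK
YKKKKKK
KKKKKKK
KKGKKKK
KKKGGGK

Derivation:
After op 1 paint(2,0,Y):
RRRKKKK
KKKKKKK
YKKKKKK
KKKKKKK
KKKKKKK
KKKGGGK
After op 2 paint(4,2,G):
RRRKKKK
KKKKKKK
YKKKKKK
KKKKKKK
KKGKKKK
KKKGGGK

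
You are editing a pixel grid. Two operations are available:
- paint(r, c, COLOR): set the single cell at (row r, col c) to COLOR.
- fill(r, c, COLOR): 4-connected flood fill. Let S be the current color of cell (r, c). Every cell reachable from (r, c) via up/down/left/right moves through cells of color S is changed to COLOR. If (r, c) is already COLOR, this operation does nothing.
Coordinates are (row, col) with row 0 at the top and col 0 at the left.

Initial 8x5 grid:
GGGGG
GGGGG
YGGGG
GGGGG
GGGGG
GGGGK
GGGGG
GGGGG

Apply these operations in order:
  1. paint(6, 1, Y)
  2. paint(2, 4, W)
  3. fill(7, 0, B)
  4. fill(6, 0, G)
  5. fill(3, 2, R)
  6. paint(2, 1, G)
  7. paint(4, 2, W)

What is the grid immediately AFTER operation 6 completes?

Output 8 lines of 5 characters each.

Answer: RRRRR
RRRRR
YGRRW
RRRRR
RRRRR
RRRRK
RYRRR
RRRRR

Derivation:
After op 1 paint(6,1,Y):
GGGGG
GGGGG
YGGGG
GGGGG
GGGGG
GGGGK
GYGGG
GGGGG
After op 2 paint(2,4,W):
GGGGG
GGGGG
YGGGW
GGGGG
GGGGG
GGGGK
GYGGG
GGGGG
After op 3 fill(7,0,B) [36 cells changed]:
BBBBB
BBBBB
YBBBW
BBBBB
BBBBB
BBBBK
BYBBB
BBBBB
After op 4 fill(6,0,G) [36 cells changed]:
GGGGG
GGGGG
YGGGW
GGGGG
GGGGG
GGGGK
GYGGG
GGGGG
After op 5 fill(3,2,R) [36 cells changed]:
RRRRR
RRRRR
YRRRW
RRRRR
RRRRR
RRRRK
RYRRR
RRRRR
After op 6 paint(2,1,G):
RRRRR
RRRRR
YGRRW
RRRRR
RRRRR
RRRRK
RYRRR
RRRRR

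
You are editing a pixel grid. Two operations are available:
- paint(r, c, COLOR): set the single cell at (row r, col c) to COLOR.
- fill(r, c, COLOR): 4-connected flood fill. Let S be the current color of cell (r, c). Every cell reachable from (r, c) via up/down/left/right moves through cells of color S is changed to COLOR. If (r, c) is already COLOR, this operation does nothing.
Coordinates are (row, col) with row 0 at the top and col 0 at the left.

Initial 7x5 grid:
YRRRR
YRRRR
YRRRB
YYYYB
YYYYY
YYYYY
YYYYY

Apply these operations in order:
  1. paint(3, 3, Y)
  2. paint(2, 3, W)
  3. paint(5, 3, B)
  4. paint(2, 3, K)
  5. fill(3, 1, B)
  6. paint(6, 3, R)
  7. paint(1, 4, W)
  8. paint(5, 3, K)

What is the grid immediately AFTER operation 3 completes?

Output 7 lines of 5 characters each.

After op 1 paint(3,3,Y):
YRRRR
YRRRR
YRRRB
YYYYB
YYYYY
YYYYY
YYYYY
After op 2 paint(2,3,W):
YRRRR
YRRRR
YRRWB
YYYYB
YYYYY
YYYYY
YYYYY
After op 3 paint(5,3,B):
YRRRR
YRRRR
YRRWB
YYYYB
YYYYY
YYYBY
YYYYY

Answer: YRRRR
YRRRR
YRRWB
YYYYB
YYYYY
YYYBY
YYYYY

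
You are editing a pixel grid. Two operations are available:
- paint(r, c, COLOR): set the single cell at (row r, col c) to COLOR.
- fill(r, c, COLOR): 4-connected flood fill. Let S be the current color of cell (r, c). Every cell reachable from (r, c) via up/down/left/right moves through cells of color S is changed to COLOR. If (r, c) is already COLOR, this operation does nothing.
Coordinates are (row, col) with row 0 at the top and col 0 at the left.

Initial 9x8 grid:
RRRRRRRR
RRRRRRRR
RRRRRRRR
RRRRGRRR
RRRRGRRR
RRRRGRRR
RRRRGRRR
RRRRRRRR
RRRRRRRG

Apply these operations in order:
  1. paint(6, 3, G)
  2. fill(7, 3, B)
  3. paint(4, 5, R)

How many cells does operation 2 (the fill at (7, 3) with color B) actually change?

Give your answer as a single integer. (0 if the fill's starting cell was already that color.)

Answer: 66

Derivation:
After op 1 paint(6,3,G):
RRRRRRRR
RRRRRRRR
RRRRRRRR
RRRRGRRR
RRRRGRRR
RRRRGRRR
RRRGGRRR
RRRRRRRR
RRRRRRRG
After op 2 fill(7,3,B) [66 cells changed]:
BBBBBBBB
BBBBBBBB
BBBBBBBB
BBBBGBBB
BBBBGBBB
BBBBGBBB
BBBGGBBB
BBBBBBBB
BBBBBBBG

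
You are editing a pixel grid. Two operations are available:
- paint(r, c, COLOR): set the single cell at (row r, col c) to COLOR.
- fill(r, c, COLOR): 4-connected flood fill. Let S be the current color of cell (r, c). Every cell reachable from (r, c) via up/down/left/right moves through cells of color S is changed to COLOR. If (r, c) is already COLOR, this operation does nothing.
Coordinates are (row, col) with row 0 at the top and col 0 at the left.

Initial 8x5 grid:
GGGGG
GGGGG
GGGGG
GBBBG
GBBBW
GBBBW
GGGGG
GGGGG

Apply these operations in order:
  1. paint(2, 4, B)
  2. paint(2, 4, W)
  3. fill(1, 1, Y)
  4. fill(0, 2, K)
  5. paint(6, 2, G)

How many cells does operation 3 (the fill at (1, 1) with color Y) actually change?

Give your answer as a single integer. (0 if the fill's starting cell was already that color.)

Answer: 27

Derivation:
After op 1 paint(2,4,B):
GGGGG
GGGGG
GGGGB
GBBBG
GBBBW
GBBBW
GGGGG
GGGGG
After op 2 paint(2,4,W):
GGGGG
GGGGG
GGGGW
GBBBG
GBBBW
GBBBW
GGGGG
GGGGG
After op 3 fill(1,1,Y) [27 cells changed]:
YYYYY
YYYYY
YYYYW
YBBBG
YBBBW
YBBBW
YYYYY
YYYYY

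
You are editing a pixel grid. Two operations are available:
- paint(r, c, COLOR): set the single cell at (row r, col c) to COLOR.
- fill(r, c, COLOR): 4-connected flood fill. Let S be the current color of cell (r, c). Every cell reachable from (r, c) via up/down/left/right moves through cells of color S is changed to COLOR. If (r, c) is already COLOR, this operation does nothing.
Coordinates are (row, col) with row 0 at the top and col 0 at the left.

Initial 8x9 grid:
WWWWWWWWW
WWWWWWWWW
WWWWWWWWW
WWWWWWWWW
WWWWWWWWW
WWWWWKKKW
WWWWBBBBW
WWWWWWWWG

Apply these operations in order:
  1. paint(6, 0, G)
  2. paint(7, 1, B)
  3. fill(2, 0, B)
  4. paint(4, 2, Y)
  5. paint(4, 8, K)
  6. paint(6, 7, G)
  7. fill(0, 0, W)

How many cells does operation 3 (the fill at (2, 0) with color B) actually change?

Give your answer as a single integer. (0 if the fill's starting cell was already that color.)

Answer: 61

Derivation:
After op 1 paint(6,0,G):
WWWWWWWWW
WWWWWWWWW
WWWWWWWWW
WWWWWWWWW
WWWWWWWWW
WWWWWKKKW
GWWWBBBBW
WWWWWWWWG
After op 2 paint(7,1,B):
WWWWWWWWW
WWWWWWWWW
WWWWWWWWW
WWWWWWWWW
WWWWWWWWW
WWWWWKKKW
GWWWBBBBW
WBWWWWWWG
After op 3 fill(2,0,B) [61 cells changed]:
BBBBBBBBB
BBBBBBBBB
BBBBBBBBB
BBBBBBBBB
BBBBBBBBB
BBBBBKKKB
GBBBBBBBB
WBBBBBBBG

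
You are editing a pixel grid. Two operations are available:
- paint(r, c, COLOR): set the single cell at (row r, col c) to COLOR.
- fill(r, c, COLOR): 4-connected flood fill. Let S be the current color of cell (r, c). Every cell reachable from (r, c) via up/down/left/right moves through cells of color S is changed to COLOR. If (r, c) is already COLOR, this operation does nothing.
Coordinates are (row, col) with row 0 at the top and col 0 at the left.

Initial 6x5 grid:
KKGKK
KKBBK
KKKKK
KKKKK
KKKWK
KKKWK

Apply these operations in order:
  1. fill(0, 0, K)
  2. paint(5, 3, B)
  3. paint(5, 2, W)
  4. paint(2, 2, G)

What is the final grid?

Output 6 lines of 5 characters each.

After op 1 fill(0,0,K) [0 cells changed]:
KKGKK
KKBBK
KKKKK
KKKKK
KKKWK
KKKWK
After op 2 paint(5,3,B):
KKGKK
KKBBK
KKKKK
KKKKK
KKKWK
KKKBK
After op 3 paint(5,2,W):
KKGKK
KKBBK
KKKKK
KKKKK
KKKWK
KKWBK
After op 4 paint(2,2,G):
KKGKK
KKBBK
KKGKK
KKKKK
KKKWK
KKWBK

Answer: KKGKK
KKBBK
KKGKK
KKKKK
KKKWK
KKWBK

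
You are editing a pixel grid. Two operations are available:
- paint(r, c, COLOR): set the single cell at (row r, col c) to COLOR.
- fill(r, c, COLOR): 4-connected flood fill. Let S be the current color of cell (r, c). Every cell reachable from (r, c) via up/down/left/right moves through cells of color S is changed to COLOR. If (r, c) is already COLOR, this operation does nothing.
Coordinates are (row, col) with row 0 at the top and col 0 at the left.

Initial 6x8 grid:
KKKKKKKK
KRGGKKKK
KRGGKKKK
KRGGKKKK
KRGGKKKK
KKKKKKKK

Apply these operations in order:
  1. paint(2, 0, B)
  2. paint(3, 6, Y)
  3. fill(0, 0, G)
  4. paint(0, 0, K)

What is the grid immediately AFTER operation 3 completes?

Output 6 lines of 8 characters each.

Answer: GGGGGGGG
GRGGGGGG
BRGGGGGG
GRGGGGYG
GRGGGGGG
GGGGGGGG

Derivation:
After op 1 paint(2,0,B):
KKKKKKKK
KRGGKKKK
BRGGKKKK
KRGGKKKK
KRGGKKKK
KKKKKKKK
After op 2 paint(3,6,Y):
KKKKKKKK
KRGGKKKK
BRGGKKKK
KRGGKKYK
KRGGKKKK
KKKKKKKK
After op 3 fill(0,0,G) [34 cells changed]:
GGGGGGGG
GRGGGGGG
BRGGGGGG
GRGGGGYG
GRGGGGGG
GGGGGGGG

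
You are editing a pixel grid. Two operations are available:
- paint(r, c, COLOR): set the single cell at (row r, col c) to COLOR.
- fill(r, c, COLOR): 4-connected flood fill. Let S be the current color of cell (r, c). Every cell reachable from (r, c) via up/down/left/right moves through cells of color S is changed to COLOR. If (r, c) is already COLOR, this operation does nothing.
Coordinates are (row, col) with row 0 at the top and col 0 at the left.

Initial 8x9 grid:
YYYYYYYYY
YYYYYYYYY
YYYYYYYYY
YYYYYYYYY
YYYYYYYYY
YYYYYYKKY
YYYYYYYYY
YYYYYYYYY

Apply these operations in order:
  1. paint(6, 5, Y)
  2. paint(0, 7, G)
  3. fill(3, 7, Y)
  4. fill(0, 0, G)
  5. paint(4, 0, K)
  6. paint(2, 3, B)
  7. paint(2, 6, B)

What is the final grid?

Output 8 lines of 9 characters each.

After op 1 paint(6,5,Y):
YYYYYYYYY
YYYYYYYYY
YYYYYYYYY
YYYYYYYYY
YYYYYYYYY
YYYYYYKKY
YYYYYYYYY
YYYYYYYYY
After op 2 paint(0,7,G):
YYYYYYYGY
YYYYYYYYY
YYYYYYYYY
YYYYYYYYY
YYYYYYYYY
YYYYYYKKY
YYYYYYYYY
YYYYYYYYY
After op 3 fill(3,7,Y) [0 cells changed]:
YYYYYYYGY
YYYYYYYYY
YYYYYYYYY
YYYYYYYYY
YYYYYYYYY
YYYYYYKKY
YYYYYYYYY
YYYYYYYYY
After op 4 fill(0,0,G) [69 cells changed]:
GGGGGGGGG
GGGGGGGGG
GGGGGGGGG
GGGGGGGGG
GGGGGGGGG
GGGGGGKKG
GGGGGGGGG
GGGGGGGGG
After op 5 paint(4,0,K):
GGGGGGGGG
GGGGGGGGG
GGGGGGGGG
GGGGGGGGG
KGGGGGGGG
GGGGGGKKG
GGGGGGGGG
GGGGGGGGG
After op 6 paint(2,3,B):
GGGGGGGGG
GGGGGGGGG
GGGBGGGGG
GGGGGGGGG
KGGGGGGGG
GGGGGGKKG
GGGGGGGGG
GGGGGGGGG
After op 7 paint(2,6,B):
GGGGGGGGG
GGGGGGGGG
GGGBGGBGG
GGGGGGGGG
KGGGGGGGG
GGGGGGKKG
GGGGGGGGG
GGGGGGGGG

Answer: GGGGGGGGG
GGGGGGGGG
GGGBGGBGG
GGGGGGGGG
KGGGGGGGG
GGGGGGKKG
GGGGGGGGG
GGGGGGGGG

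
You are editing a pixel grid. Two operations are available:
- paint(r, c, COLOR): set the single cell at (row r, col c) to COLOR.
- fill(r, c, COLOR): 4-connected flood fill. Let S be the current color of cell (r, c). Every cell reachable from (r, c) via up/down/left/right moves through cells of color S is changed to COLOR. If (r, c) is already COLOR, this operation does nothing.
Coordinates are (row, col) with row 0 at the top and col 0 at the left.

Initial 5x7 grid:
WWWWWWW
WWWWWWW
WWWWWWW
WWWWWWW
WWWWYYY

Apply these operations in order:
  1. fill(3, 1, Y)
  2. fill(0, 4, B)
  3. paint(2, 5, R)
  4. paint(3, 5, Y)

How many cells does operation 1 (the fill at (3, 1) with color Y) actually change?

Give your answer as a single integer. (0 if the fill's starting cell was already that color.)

After op 1 fill(3,1,Y) [32 cells changed]:
YYYYYYY
YYYYYYY
YYYYYYY
YYYYYYY
YYYYYYY

Answer: 32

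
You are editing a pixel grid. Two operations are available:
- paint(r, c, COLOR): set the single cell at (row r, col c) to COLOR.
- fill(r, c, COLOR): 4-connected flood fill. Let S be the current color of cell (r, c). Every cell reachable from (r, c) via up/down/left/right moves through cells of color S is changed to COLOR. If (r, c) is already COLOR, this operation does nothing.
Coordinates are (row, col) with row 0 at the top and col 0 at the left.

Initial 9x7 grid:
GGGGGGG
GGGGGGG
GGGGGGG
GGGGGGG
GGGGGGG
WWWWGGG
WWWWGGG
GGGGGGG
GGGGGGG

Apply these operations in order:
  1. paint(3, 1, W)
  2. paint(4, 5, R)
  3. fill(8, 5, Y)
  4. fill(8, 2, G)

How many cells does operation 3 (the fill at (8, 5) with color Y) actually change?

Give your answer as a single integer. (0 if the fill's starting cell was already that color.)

Answer: 53

Derivation:
After op 1 paint(3,1,W):
GGGGGGG
GGGGGGG
GGGGGGG
GWGGGGG
GGGGGGG
WWWWGGG
WWWWGGG
GGGGGGG
GGGGGGG
After op 2 paint(4,5,R):
GGGGGGG
GGGGGGG
GGGGGGG
GWGGGGG
GGGGGRG
WWWWGGG
WWWWGGG
GGGGGGG
GGGGGGG
After op 3 fill(8,5,Y) [53 cells changed]:
YYYYYYY
YYYYYYY
YYYYYYY
YWYYYYY
YYYYYRY
WWWWYYY
WWWWYYY
YYYYYYY
YYYYYYY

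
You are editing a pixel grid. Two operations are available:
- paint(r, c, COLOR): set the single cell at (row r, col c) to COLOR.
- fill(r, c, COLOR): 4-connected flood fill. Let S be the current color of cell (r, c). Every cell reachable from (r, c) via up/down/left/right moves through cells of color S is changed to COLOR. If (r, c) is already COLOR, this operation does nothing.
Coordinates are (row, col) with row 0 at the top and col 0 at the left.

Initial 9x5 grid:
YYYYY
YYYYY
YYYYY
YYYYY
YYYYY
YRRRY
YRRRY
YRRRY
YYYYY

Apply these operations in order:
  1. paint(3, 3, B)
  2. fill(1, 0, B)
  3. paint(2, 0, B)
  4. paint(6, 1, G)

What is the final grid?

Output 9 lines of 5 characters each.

After op 1 paint(3,3,B):
YYYYY
YYYYY
YYYYY
YYYBY
YYYYY
YRRRY
YRRRY
YRRRY
YYYYY
After op 2 fill(1,0,B) [35 cells changed]:
BBBBB
BBBBB
BBBBB
BBBBB
BBBBB
BRRRB
BRRRB
BRRRB
BBBBB
After op 3 paint(2,0,B):
BBBBB
BBBBB
BBBBB
BBBBB
BBBBB
BRRRB
BRRRB
BRRRB
BBBBB
After op 4 paint(6,1,G):
BBBBB
BBBBB
BBBBB
BBBBB
BBBBB
BRRRB
BGRRB
BRRRB
BBBBB

Answer: BBBBB
BBBBB
BBBBB
BBBBB
BBBBB
BRRRB
BGRRB
BRRRB
BBBBB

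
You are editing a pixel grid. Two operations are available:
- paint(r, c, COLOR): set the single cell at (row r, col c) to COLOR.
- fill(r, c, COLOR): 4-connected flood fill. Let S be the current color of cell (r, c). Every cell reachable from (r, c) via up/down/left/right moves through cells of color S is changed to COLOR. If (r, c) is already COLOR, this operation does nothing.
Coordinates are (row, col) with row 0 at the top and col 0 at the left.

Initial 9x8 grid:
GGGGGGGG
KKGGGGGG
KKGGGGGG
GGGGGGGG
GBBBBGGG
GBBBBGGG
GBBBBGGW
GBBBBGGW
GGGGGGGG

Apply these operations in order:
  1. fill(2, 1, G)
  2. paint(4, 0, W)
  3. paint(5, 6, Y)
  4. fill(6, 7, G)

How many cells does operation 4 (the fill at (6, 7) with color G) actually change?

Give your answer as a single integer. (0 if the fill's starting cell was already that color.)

Answer: 2

Derivation:
After op 1 fill(2,1,G) [4 cells changed]:
GGGGGGGG
GGGGGGGG
GGGGGGGG
GGGGGGGG
GBBBBGGG
GBBBBGGG
GBBBBGGW
GBBBBGGW
GGGGGGGG
After op 2 paint(4,0,W):
GGGGGGGG
GGGGGGGG
GGGGGGGG
GGGGGGGG
WBBBBGGG
GBBBBGGG
GBBBBGGW
GBBBBGGW
GGGGGGGG
After op 3 paint(5,6,Y):
GGGGGGGG
GGGGGGGG
GGGGGGGG
GGGGGGGG
WBBBBGGG
GBBBBGYG
GBBBBGGW
GBBBBGGW
GGGGGGGG
After op 4 fill(6,7,G) [2 cells changed]:
GGGGGGGG
GGGGGGGG
GGGGGGGG
GGGGGGGG
WBBBBGGG
GBBBBGYG
GBBBBGGG
GBBBBGGG
GGGGGGGG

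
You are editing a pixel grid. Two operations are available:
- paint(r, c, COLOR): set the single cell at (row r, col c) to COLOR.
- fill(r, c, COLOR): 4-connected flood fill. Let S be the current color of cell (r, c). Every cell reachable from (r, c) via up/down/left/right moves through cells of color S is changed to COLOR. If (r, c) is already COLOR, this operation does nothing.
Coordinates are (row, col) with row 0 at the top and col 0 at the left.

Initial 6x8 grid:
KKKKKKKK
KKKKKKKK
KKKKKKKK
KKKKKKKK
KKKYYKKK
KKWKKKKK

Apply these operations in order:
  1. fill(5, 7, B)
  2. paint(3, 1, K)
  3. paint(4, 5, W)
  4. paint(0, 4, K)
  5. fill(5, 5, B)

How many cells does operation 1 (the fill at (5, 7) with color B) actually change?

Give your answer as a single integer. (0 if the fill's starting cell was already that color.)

Answer: 45

Derivation:
After op 1 fill(5,7,B) [45 cells changed]:
BBBBBBBB
BBBBBBBB
BBBBBBBB
BBBBBBBB
BBBYYBBB
BBWBBBBB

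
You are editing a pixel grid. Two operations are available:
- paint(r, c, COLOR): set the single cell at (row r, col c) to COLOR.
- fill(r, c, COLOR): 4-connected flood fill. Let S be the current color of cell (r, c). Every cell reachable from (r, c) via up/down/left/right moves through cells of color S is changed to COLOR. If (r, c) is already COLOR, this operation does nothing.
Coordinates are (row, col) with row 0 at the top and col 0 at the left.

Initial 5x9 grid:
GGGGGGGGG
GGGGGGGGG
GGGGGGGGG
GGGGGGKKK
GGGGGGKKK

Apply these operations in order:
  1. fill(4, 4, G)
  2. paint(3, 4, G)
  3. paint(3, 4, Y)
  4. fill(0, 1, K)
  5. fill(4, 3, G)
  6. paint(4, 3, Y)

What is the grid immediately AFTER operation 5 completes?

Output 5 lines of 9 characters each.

Answer: GGGGGGGGG
GGGGGGGGG
GGGGGGGGG
GGGGYGGGG
GGGGGGGGG

Derivation:
After op 1 fill(4,4,G) [0 cells changed]:
GGGGGGGGG
GGGGGGGGG
GGGGGGGGG
GGGGGGKKK
GGGGGGKKK
After op 2 paint(3,4,G):
GGGGGGGGG
GGGGGGGGG
GGGGGGGGG
GGGGGGKKK
GGGGGGKKK
After op 3 paint(3,4,Y):
GGGGGGGGG
GGGGGGGGG
GGGGGGGGG
GGGGYGKKK
GGGGGGKKK
After op 4 fill(0,1,K) [38 cells changed]:
KKKKKKKKK
KKKKKKKKK
KKKKKKKKK
KKKKYKKKK
KKKKKKKKK
After op 5 fill(4,3,G) [44 cells changed]:
GGGGGGGGG
GGGGGGGGG
GGGGGGGGG
GGGGYGGGG
GGGGGGGGG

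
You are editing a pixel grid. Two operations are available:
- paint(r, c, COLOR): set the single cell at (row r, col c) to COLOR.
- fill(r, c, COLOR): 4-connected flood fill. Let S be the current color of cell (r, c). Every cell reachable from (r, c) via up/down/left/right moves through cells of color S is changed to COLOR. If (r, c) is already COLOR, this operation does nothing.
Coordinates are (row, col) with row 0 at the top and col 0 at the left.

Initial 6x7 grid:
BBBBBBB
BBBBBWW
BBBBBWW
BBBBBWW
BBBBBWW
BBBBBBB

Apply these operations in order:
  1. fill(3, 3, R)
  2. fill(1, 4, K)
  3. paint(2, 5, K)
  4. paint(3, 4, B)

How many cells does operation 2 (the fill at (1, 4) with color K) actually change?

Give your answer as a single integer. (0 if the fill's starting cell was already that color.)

After op 1 fill(3,3,R) [34 cells changed]:
RRRRRRR
RRRRRWW
RRRRRWW
RRRRRWW
RRRRRWW
RRRRRRR
After op 2 fill(1,4,K) [34 cells changed]:
KKKKKKK
KKKKKWW
KKKKKWW
KKKKKWW
KKKKKWW
KKKKKKK

Answer: 34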